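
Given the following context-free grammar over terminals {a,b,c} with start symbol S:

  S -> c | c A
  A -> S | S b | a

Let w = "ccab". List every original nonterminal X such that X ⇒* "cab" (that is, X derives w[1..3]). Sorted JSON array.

CNF form of G:
  S -> T1 A | c
  A -> S T0 | T1 A | a | c
  T0 -> b
  T1 -> c

CYK fill, restricted to cells inside w[1..3]:
  cell(1,1) c: {A,S,T1}  orig:{A,S}
  cell(2,2) a: {A}
  cell(3,3) b: {T0}  orig:{}
  cell(1,2) ca: {A,S}
  cell(2,3) ab: ∅
  cell(1,3) cab: {A}

Original NTs in T[1,3] deriving "cab": ["A"]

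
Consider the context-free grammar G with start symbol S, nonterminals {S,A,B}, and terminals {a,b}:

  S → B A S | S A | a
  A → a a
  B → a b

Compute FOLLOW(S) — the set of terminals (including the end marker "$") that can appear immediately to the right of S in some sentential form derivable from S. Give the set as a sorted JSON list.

FIRST sets, iterate to fixpoint:
pass 1:
  A via A→a a: +{a}
  B via B→a b: +{a}
  S via S→B A S: +{a}
  FIRST(S)={a}  FIRST(A)={a}  FIRST(B)={a}
pass 2: — fixpoint
  FIRST(S)={a}  FIRST(A)={a}  FIRST(B)={a}

FOLLOW iteration:
FOLLOW(S) := {$}
iter 1:
  S→B A S: FOLLOW(B) ⊇ FIRST(A) = {a}; new: +{a}
  S→B A S: FOLLOW(A) ⊇ FIRST(S) = {a}; new: +{a}
  S→S A: FOLLOW(S) ⊇ FIRST(A) = {a}; new: +{a}
  S→S A: FOLLOW(A) ⊇ FOLLOW(S) ⊇ {$,a}; new: +{$}
  S: {$,a}  A: {$,a}  B: {a}
iter 2: done
  S: {$,a}  A: {$,a}  B: {a}

FOLLOW(S) = ["$", "a"]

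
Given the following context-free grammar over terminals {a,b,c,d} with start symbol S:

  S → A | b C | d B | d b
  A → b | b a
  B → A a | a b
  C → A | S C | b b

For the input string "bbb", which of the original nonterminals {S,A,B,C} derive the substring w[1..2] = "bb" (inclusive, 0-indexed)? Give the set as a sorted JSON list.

CNF form of G:
  S -> T0 C | T0 T1 | T2 B | T2 T0 | b
  A -> T0 T1 | b
  B -> A T1 | T1 T0
  C -> S C | T0 T0 | T0 T1 | b
  T0 -> b
  T1 -> a
  T2 -> d

CYK table (by increasing span), restricted to cells inside w[1..2]:
  T[1,1] 'b' = {A,C,S,T0}  orig:{A,C,S}
  T[2,2] 'b' = {A,C,S,T0}  orig:{A,C,S}
  T[1,2] 'bb' = {C,S}

Original NTs in T[1,2] deriving "bb": ["C", "S"]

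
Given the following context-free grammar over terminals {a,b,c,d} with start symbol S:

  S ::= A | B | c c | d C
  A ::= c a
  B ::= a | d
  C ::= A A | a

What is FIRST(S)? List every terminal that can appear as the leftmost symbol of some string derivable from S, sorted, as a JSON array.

FIRST sets, iterate to fixpoint:
pass 1:
  A via A→c a: +{c}
  B via B→a: +{a}
  B via B→d: +{d}
  C via C→A A: +{c}
  C via C→a: +{a}
  S via S→A: +{c}
  S via S→B: +{a,d}
  FIRST(S)={a,c,d}  FIRST(A)={c}  FIRST(B)={a,d}  FIRST(C)={a,c}
pass 2: (no change)
  FIRST(S)={a,c,d}  FIRST(A)={c}  FIRST(B)={a,d}  FIRST(C)={a,c}

FIRST(S) = ["a", "c", "d"]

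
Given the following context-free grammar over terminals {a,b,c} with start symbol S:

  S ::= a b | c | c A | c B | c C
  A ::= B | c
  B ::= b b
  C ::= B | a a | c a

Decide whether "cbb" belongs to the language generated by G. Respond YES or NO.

Convert to CNF:
  S -> T1 T0 | T2 A | T2 B | T2 C | c
  A -> T0 T0 | c
  B -> T0 T0
  C -> T0 T0 | T1 T1 | T2 T1
  T0 -> b
  T1 -> a
  T2 -> c

Fill CYK table bottom-up:
  [0..0]={A,S,T2}  "c"  orig:{A,S}
  [1..1]={T0}  "b"  orig:{}
  [2..2]={T0}  "b"  orig:{}
  [0..1]=∅  "cb"
  [1..2]={A,B,C}  "bb"
  [0..2]={S}  "cbb"

S ∈ T[0,2] ⇒ YES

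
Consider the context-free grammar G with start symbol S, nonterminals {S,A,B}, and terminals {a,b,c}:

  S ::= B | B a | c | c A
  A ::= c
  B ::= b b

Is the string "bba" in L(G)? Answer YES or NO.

CNF form of G:
  S -> B T1 | T0 T0 | T2 A | c
  A -> c
  B -> T0 T0
  T0 -> b
  T1 -> a
  T2 -> c

CYK fill:
  T[0,0] 'b' = {T0}  orig:{}
  T[1,1] 'b' = {T0}  orig:{}
  T[2,2] 'a' = {T1}  orig:{}
  T[0,1] 'bb' = {B,S}
  T[1,2] 'ba' = ∅
  T[0,2] 'bba' = {S}

S ∈ T[0,2] ⇒ YES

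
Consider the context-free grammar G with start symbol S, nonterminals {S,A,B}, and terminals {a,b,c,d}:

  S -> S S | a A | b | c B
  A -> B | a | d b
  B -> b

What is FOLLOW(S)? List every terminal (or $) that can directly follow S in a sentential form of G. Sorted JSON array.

FIRST iteration:
iter 1:
  A via A→a: +{a}
  A via A→d b: +{d}
  B via B→b: +{b}
  S via S→a A: +{a}
  S via S→b: +{b}
  S via S→c B: +{c}
  FIRST[S]={a,b,c}  FIRST[A]={a,d}  FIRST[B]={b}
iter 2:
  A via A→B: +{b}
  FIRST[S]={a,b,c}  FIRST[A]={a,b,d}  FIRST[B]={b}
iter 3: done
  FIRST[S]={a,b,c}  FIRST[A]={a,b,d}  FIRST[B]={b}

Compute FOLLOW by fixpoint:
seed FOLLOW(S) with $
round 1:
  S→S S: FOLLOW(S) ⊇ FIRST(S) = {a,b,c}; new: +{a,b,c}
  S→a A: FOLLOW(A) ⊇ FOLLOW(S) ⊇ {$,a,b,c}; new: +{$,a,b,c}
  S→c B: FOLLOW(B) ⊇ FOLLOW(S) ⊇ {$,a,b,c}; new: +{$,a,b,c}
  FOLLOW(S)={$,a,b,c}  FOLLOW(A)={$,a,b,c}  FOLLOW(B)={$,a,b,c}
round 2: (no change)
  FOLLOW(S)={$,a,b,c}  FOLLOW(A)={$,a,b,c}  FOLLOW(B)={$,a,b,c}

FOLLOW(S) = ["$", "a", "b", "c"]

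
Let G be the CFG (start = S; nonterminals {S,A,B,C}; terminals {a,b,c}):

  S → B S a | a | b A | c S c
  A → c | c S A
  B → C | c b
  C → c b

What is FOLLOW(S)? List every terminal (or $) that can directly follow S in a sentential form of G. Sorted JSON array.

FIRST iteration:
round 1:
  A via A→c: +{c}
  B via B→c b: +{c}
  C via C→c b: +{c}
  S via S→B S a: +{c}
  S via S→a: +{a}
  S via S→b A: +{b}
  FIRST(S)={a,b,c}  FIRST(A)={c}  FIRST(B)={c}  FIRST(C)={c}
round 2: (stable)
  FIRST(S)={a,b,c}  FIRST(A)={c}  FIRST(B)={c}  FIRST(C)={c}

FOLLOW iteration:
seed FOLLOW(S) with $
iter 1:
  A→c S A: FOLLOW(S) ⊇ FIRST(A) = {c}; new: +{c}
  S→B S a: FOLLOW(B) ⊇ FIRST(S) = {a,b,c}; new: +{a,b,c}
  S→B S a: FOLLOW(S) ⊇ FIRST(a) = {a}; new: +{a}
  S→b A: FOLLOW(A) ⊇ FOLLOW(S) ⊇ {$,a,c}; new: +{$,a,c}
  FOLLOW[S]={$,a,c}  FOLLOW[A]={$,a,c}  FOLLOW[B]={a,b,c}  FOLLOW[C]={}
iter 2:
  B→C: FOLLOW(C) ⊇ FOLLOW(B) ⊇ {a,b,c}; new: +{a,b,c}
  FOLLOW[S]={$,a,c}  FOLLOW[A]={$,a,c}  FOLLOW[B]={a,b,c}  FOLLOW[C]={a,b,c}
iter 3: (stable)
  FOLLOW[S]={$,a,c}  FOLLOW[A]={$,a,c}  FOLLOW[B]={a,b,c}  FOLLOW[C]={a,b,c}

FOLLOW(S) = ["$", "a", "c"]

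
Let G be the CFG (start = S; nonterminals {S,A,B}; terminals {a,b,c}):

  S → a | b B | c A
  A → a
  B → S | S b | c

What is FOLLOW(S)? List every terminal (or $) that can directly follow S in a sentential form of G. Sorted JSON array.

Compute FIRST by fixpoint:
round 1:
  A via A→a: +{a}
  B via B→c: +{c}
  S via S→a: +{a}
  S via S→b B: +{b}
  S via S→c A: +{c}
  FIRST[S]={a,b,c}  FIRST[A]={a}  FIRST[B]={c}
round 2:
  B via B→S: +{a,b}
  FIRST[S]={a,b,c}  FIRST[A]={a}  FIRST[B]={a,b,c}
round 3: — fixpoint
  FIRST[S]={a,b,c}  FIRST[A]={a}  FIRST[B]={a,b,c}

FOLLOW iteration:
FOLLOW(S) := {$}
round 1:
  B→S b: FOLLOW(S) ⊇ FIRST(b) = {b}; new: +{b}
  S→b B: FOLLOW(B) ⊇ FOLLOW(S) ⊇ {$,b}; new: +{$,b}
  S→c A: FOLLOW(A) ⊇ FOLLOW(S) ⊇ {$,b}; new: +{$,b}
  FOLLOW(S)={$,b}  FOLLOW(A)={$,b}  FOLLOW(B)={$,b}
round 2: — fixpoint
  FOLLOW(S)={$,b}  FOLLOW(A)={$,b}  FOLLOW(B)={$,b}

FOLLOW(S) = ["$", "b"]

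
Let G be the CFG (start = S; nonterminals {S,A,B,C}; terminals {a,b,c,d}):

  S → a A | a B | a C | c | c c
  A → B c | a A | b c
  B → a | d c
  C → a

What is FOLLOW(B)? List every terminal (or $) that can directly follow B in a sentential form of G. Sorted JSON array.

FIRST iteration:
iter 1:
  A via A→a A: +{a}
  A via A→b c: +{b}
  B via B→a: +{a}
  B via B→d c: +{d}
  C via C→a: +{a}
  S via S→a A: +{a}
  S via S→c: +{c}
  S: {a,c}  A: {a,b}  B: {a,d}  C: {a}
iter 2:
  A via A→B c: +{d}
  S: {a,c}  A: {a,b,d}  B: {a,d}  C: {a}
iter 3: (stable)
  S: {a,c}  A: {a,b,d}  B: {a,d}  C: {a}

FOLLOW iteration:
seed FOLLOW(S) with $
round 1:
  A→B c: FOLLOW(B) ⊇ FIRST(c) = {c}; new: +{c}
  S→a A: FOLLOW(A) ⊇ FOLLOW(S) ⊇ {$}; new: +{$}
  S→a B: FOLLOW(B) ⊇ FOLLOW(S) ⊇ {$}; new: +{$}
  S→a C: FOLLOW(C) ⊇ FOLLOW(S) ⊇ {$}; new: +{$}
  S: {$}  A: {$}  B: {$,c}  C: {$}
round 2: — fixpoint
  S: {$}  A: {$}  B: {$,c}  C: {$}

FOLLOW(B) = ["$", "c"]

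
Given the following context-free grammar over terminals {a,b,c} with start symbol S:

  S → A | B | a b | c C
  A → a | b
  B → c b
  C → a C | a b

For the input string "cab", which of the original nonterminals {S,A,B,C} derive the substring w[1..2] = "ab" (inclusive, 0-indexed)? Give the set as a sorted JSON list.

Convert to CNF:
  S -> T0 C | T0 T1 | T2 T1 | a | b
  A -> a | b
  B -> T0 T1
  C -> T2 C | T2 T1
  T0 -> c
  T1 -> b
  T2 -> a

Fill CYK table bottom-up (cells [i..j] with 1 ≤ i ≤ j ≤ 2 only):
  cell(1,1) a: {A,S,T2}  orig:{A,S}
  cell(2,2) b: {A,S,T1}  orig:{A,S}
  cell(1,2) ab: {C,S}

Original NTs in T[1,2] deriving "ab": ["C", "S"]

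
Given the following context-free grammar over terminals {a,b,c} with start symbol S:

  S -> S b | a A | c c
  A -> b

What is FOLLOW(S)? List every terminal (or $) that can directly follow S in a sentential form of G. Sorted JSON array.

Compute FIRST by fixpoint:
iter 1:
  A via A→b: +{b}
  S via S→a A: +{a}
  S via S→c c: +{c}
  S: {a,c}  A: {b}
iter 2: done
  S: {a,c}  A: {b}

FOLLOW sets:
initialize: $ ∈ FOLLOW(S)
[1]
  S→S b: FOLLOW(S) ⊇ FIRST(b) = {b}; new: +{b}
  S→a A: FOLLOW(A) ⊇ FOLLOW(S) ⊇ {$,b}; new: +{$,b}
  S: {$,b}  A: {$,b}
[2] (stable)
  S: {$,b}  A: {$,b}

FOLLOW(S) = ["$", "b"]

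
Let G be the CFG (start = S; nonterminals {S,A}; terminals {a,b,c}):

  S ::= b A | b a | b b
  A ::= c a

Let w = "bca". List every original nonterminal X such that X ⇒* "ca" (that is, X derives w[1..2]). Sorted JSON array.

CNF form of G:
  S -> T2 A | T2 T1 | T2 T2
  A -> T0 T1
  T0 -> c
  T1 -> a
  T2 -> b

CYK fill (cells [i..j] with 1 ≤ i ≤ j ≤ 2 only):
  cell(1,1) c: {T0}  orig:{}
  cell(2,2) a: {T1}  orig:{}
  cell(1,2) ca: {A}

Original NTs in T[1,2] deriving "ca": ["A"]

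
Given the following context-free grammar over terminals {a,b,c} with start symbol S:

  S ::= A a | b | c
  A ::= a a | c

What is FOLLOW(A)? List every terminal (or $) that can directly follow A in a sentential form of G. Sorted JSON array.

FIRST sets, iterate to fixpoint:
pass 1:
  A via A→a a: +{a}
  A via A→c: +{c}
  S via S→A a: +{a,c}
  S via S→b: +{b}
  FIRST[S]={a,b,c}  FIRST[A]={a,c}
pass 2: — fixpoint
  FIRST[S]={a,b,c}  FIRST[A]={a,c}

FOLLOW sets:
seed FOLLOW(S) with $
iter 1:
  S→A a: FOLLOW(A) ⊇ FIRST(a) = {a}; new: +{a}
  S: {$}  A: {a}
iter 2: (no change)
  S: {$}  A: {a}

FOLLOW(A) = ["a"]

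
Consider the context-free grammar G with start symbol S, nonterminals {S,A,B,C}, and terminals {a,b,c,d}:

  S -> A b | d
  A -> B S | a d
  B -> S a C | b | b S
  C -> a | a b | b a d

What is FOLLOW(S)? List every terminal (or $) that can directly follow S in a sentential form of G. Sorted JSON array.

Compute FIRST by fixpoint:
pass 1:
  A via A→a d: +{a}
  B via B→b: +{b}
  C via C→a: +{a}
  C via C→b a d: +{b}
  S via S→A b: +{a}
  S via S→d: +{d}
  FIRST[S]={a,d}  FIRST[A]={a}  FIRST[B]={b}  FIRST[C]={a,b}
pass 2:
  A via A→B S: +{b}
  B via B→S a C: +{a,d}
  S via S→A b: +{b}
  FIRST[S]={a,b,d}  FIRST[A]={a,b}  FIRST[B]={a,b,d}  FIRST[C]={a,b}
pass 3:
  A via A→B S: +{d}
  FIRST[S]={a,b,d}  FIRST[A]={a,b,d}  FIRST[B]={a,b,d}  FIRST[C]={a,b}
pass 4: done
  FIRST[S]={a,b,d}  FIRST[A]={a,b,d}  FIRST[B]={a,b,d}  FIRST[C]={a,b}

FOLLOW iteration:
seed FOLLOW(S) with $
pass 1:
  A→B S: FOLLOW(B) ⊇ FIRST(S) = {a,b,d}; new: +{a,b,d}
  B→S a C: FOLLOW(S) ⊇ FIRST(a) = {a}; new: +{a}
  B→S a C: FOLLOW(C) ⊇ FOLLOW(B) ⊇ {a,b,d}; new: +{a,b,d}
  B→b S: FOLLOW(S) ⊇ FOLLOW(B) ⊇ {a,b,d}; new: +{b,d}
  S→A b: FOLLOW(A) ⊇ FIRST(b) = {b}; new: +{b}
  FOLLOW[S]={$,a,b,d}  FOLLOW[A]={b}  FOLLOW[B]={a,b,d}  FOLLOW[C]={a,b,d}
pass 2: — fixpoint
  FOLLOW[S]={$,a,b,d}  FOLLOW[A]={b}  FOLLOW[B]={a,b,d}  FOLLOW[C]={a,b,d}

FOLLOW(S) = ["$", "a", "b", "d"]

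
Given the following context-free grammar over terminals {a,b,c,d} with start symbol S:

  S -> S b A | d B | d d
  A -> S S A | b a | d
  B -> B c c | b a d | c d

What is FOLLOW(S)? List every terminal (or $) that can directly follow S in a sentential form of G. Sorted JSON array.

Compute FIRST by fixpoint:
pass 1:
  A via A→b a: +{b}
  A via A→d: +{d}
  B via B→b a d: +{b}
  B via B→c d: +{c}
  S via S→d B: +{d}
  FIRST(S)={d}  FIRST(A)={b,d}  FIRST(B)={b,c}
pass 2: (no change)
  FIRST(S)={d}  FIRST(A)={b,d}  FIRST(B)={b,c}

FOLLOW iteration:
seed FOLLOW(S) with $
round 1:
  A→S S A: FOLLOW(S) ⊇ FIRST(S) = {d}; new: +{d}
  A→S S A: FOLLOW(S) ⊇ FIRST(A) = {b,d}; new: +{b}
  B→B c c: FOLLOW(B) ⊇ FIRST(c) = {c}; new: +{c}
  S→S b A: FOLLOW(A) ⊇ FOLLOW(S) ⊇ {$,b,d}; new: +{$,b,d}
  S→d B: FOLLOW(B) ⊇ FOLLOW(S) ⊇ {$,b,d}; new: +{$,b,d}
  S: {$,b,d}  A: {$,b,d}  B: {$,b,c,d}
round 2: (no change)
  S: {$,b,d}  A: {$,b,d}  B: {$,b,c,d}

FOLLOW(S) = ["$", "b", "d"]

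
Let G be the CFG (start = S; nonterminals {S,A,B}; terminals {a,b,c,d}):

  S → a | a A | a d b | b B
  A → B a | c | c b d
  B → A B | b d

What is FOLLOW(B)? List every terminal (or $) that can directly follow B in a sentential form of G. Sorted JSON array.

Compute FIRST by fixpoint:
iter 1:
  A via A→c: +{c}
  B via B→A B: +{c}
  B via B→b d: +{b}
  S via S→a: +{a}
  S via S→b B: +{b}
  S: {a,b}  A: {c}  B: {b,c}
iter 2:
  A via A→B a: +{b}
  S: {a,b}  A: {b,c}  B: {b,c}
iter 3: — fixpoint
  S: {a,b}  A: {b,c}  B: {b,c}

FOLLOW iteration:
seed FOLLOW(S) with $
[1]
  A→B a: FOLLOW(B) ⊇ FIRST(a) = {a}; new: +{a}
  B→A B: FOLLOW(A) ⊇ FIRST(B) = {b,c}; new: +{b,c}
  S→a A: FOLLOW(A) ⊇ FOLLOW(S) ⊇ {$}; new: +{$}
  S→b B: FOLLOW(B) ⊇ FOLLOW(S) ⊇ {$}; new: +{$}
  FOLLOW(S)={$}  FOLLOW(A)={$,b,c}  FOLLOW(B)={$,a}
[2] (stable)
  FOLLOW(S)={$}  FOLLOW(A)={$,b,c}  FOLLOW(B)={$,a}

FOLLOW(B) = ["$", "a"]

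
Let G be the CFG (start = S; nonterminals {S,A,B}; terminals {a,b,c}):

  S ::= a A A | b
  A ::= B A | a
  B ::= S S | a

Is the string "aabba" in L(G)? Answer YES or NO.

Convert to CNF:
  S -> T0 X1 | b
  A -> B A | a
  B -> S S | a
  T0 -> a
  X1 -> A A

Fill CYK table bottom-up:
  T[0,0] 'a' = {A,B,T0}  orig:{A,B}
  T[1,1] 'a' = {A,B,T0}  orig:{A,B}
  T[2,2] 'b' = {S}
  T[3,3] 'b' = {S}
  T[4,4] 'a' = {A,B,T0}  orig:{A,B}
  T[0,1] 'aa' = {A,X1}  orig:{A}
  T[1,2] 'ab' = ∅
  T[2,3] 'bb' = {B}
  T[3,4] 'ba' = ∅
  T[0,2] 'aab' = ∅
  T[1,3] 'abb' = ∅
  T[2,4] 'bba' = {A}
  T[0,3] 'aabb' = ∅
  T[1,4] 'abba' = {A,X1}  orig:{A}
  T[0,4] 'aabba' = {A,S,X1}  orig:{A,S}

S ∈ T[0,4] ⇒ YES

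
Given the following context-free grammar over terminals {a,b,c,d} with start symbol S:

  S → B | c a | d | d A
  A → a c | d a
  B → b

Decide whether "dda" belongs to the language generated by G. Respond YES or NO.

CNF form of G:
  S -> T1 T0 | T2 A | b | d
  A -> T0 T1 | T2 T0
  B -> b
  T0 -> a
  T1 -> c
  T2 -> d

CYK table (by increasing span):
  T[0,0] 'd' = {S,T2}  orig:{S}
  T[1,1] 'd' = {S,T2}  orig:{S}
  T[2,2] 'a' = {T0}  orig:{}
  T[0,1] 'dd' = ∅
  T[1,2] 'da' = {A}
  T[0,2] 'dda' = {S}

S ∈ T[0,2] ⇒ YES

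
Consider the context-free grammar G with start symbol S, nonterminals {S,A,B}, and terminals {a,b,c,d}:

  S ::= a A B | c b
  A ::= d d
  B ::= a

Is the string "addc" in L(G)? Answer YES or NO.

Convert to CNF:
  S -> T1 X4 | T2 T3
  A -> T0 T0
  B -> a
  T0 -> d
  T1 -> a
  T2 -> c
  T3 -> b
  X4 -> A B

CYK table (by increasing span):
  [0..0]={B,T1}  "a"  orig:{B}
  [1..1]={T0}  "d"  orig:{}
  [2..2]={T0}  "d"  orig:{}
  [3..3]={T2}  "c"  orig:{}
  [0..1]=∅  "ad"
  [1..2]={A}  "dd"
  [2..3]=∅  "dc"
  [0..2]=∅  "add"
  [1..3]=∅  "ddc"
  [0..3]=∅  "addc"

S ∉ T[0,3] ⇒ NO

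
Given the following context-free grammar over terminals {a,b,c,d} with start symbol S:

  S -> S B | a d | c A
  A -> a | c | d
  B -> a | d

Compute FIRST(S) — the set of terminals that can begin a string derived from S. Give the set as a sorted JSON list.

Compute FIRST by fixpoint:
iter 1:
  A via A→a: +{a}
  A via A→c: +{c}
  A via A→d: +{d}
  B via B→a: +{a}
  B via B→d: +{d}
  S via S→a d: +{a}
  S via S→c A: +{c}
  FIRST(S)={a,c}  FIRST(A)={a,c,d}  FIRST(B)={a,d}
iter 2: (stable)
  FIRST(S)={a,c}  FIRST(A)={a,c,d}  FIRST(B)={a,d}

FIRST(S) = ["a", "c"]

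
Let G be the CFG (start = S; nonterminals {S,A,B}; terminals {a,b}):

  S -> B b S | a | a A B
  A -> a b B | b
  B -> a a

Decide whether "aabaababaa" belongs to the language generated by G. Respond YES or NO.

CNF form of G:
  S -> B X3 | T0 X4 | a
  A -> T0 X2 | b
  B -> T0 T0
  T0 -> a
  T1 -> b
  X2 -> T1 B
  X3 -> T1 S
  X4 -> A B

CYK fill:
  [0..0]={S,T0}  "a"  orig:{S}
  [1..1]={S,T0}  "a"  orig:{S}
  [2..2]={A,T1}  "b"  orig:{A}
  [3..3]={S,T0}  "a"  orig:{S}
  [4..4]={S,T0}  "a"  orig:{S}
  [5..5]={A,T1}  "b"  orig:{A}
  [6..6]={S,T0}  "a"  orig:{S}
  [7..7]={A,T1}  "b"  orig:{A}
  [8..8]={S,T0}  "a"  orig:{S}
  [9..9]={S,T0}  "a"  orig:{S}
  [0..1]={B}  "aa"
  [1..2]=∅  "ab"
  [2..3]={X3}  "ba"  orig:{}
  [3..4]={B}  "aa"
  [4..5]=∅  "ab"
  [5..6]={X3}  "ba"  orig:{}
  [6..7]=∅  "ab"
  [7..8]={X3}  "ba"  orig:{}
  [8..9]={B}  "aa"
  [0..2]=∅  "aab"
  [1..3]=∅  "aba"
  [2..4]={X2,X4}  "baa"  orig:{}
  [3..5]=∅  "aab"
  [4..6]=∅  "aba"
  [5..7]=∅  "bab"
  [6..8]=∅  "aba"
  [7..9]={X2,X4}  "baa"  orig:{}
  [0..3]={S}  "aaba"
  [1..4]={A,S}  "abaa"
  [2..5]=∅  "baab"
  [3..6]={S}  "aaba"
  [4..7]=∅  "abab"
  [5..8]=∅  "baba"
  [6..9]={A,S}  "abaa"
  [0..4]=∅  "aabaa"
  [1..5]=∅  "abaab"
  [2..6]={X3}  "baaba"  orig:{}
  [3..7]=∅  "aabab"
  [4..8]=∅  "ababa"
  [5..9]={X3}  "babaa"  orig:{}
  [0..5]=∅  "aabaab"
  [1..6]=∅  "abaaba"
  [2..7]=∅  "baabab"
  [3..8]=∅  "aababa"
  [4..9]=∅  "ababaa"
  [0..6]={S}  "aabaaba"
  [1..7]=∅  "abaabab"
  [2..8]=∅  "baababa"
  [3..9]={S}  "aababaa"
  [0..7]=∅  "aabaabab"
  [1..8]=∅  "abaababa"
  [2..9]={X3}  "baababaa"  orig:{}
  [0..8]=∅  "aabaababa"
  [1..9]=∅  "abaababaa"
  [0..9]={S}  "aabaababaa"

S ∈ T[0,9] ⇒ YES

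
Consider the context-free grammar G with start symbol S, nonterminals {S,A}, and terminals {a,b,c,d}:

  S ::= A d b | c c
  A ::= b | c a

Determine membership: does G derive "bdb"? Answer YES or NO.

CNF form of G:
  S -> A X4 | T0 T0
  A -> T0 T1 | b
  T0 -> c
  T1 -> a
  T2 -> d
  T3 -> b
  X4 -> T2 T3

CYK fill:
  [0..0]={A,T3}  "b"  orig:{A}
  [1..1]={T2}  "d"  orig:{}
  [2..2]={A,T3}  "b"  orig:{A}
  [0..1]=∅  "bd"
  [1..2]={X4}  "db"  orig:{}
  [0..2]={S}  "bdb"

S ∈ T[0,2] ⇒ YES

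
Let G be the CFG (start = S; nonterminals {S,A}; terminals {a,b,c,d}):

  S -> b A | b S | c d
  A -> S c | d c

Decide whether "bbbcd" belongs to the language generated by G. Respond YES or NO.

Convert to CNF:
  S -> T0 T1 | T2 A | T2 S
  A -> S T0 | T1 T0
  T0 -> c
  T1 -> d
  T2 -> b

CYK fill:
  [0..0]={T2}  "b"  orig:{}
  [1..1]={T2}  "b"  orig:{}
  [2..2]={T2}  "b"  orig:{}
  [3..3]={T0}  "c"  orig:{}
  [4..4]={T1}  "d"  orig:{}
  [0..1]=∅  "bb"
  [1..2]=∅  "bb"
  [2..3]=∅  "bc"
  [3..4]={S}  "cd"
  [0..2]=∅  "bbb"
  [1..3]=∅  "bbc"
  [2..4]={S}  "bcd"
  [0..3]=∅  "bbbc"
  [1..4]={S}  "bbcd"
  [0..4]={S}  "bbbcd"

S ∈ T[0,4] ⇒ YES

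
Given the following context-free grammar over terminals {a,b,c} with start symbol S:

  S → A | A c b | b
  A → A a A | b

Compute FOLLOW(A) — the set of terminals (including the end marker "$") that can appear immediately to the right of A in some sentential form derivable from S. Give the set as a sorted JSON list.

FIRST iteration:
round 1:
  A via A→b: +{b}
  S via S→A: +{b}
  S: {b}  A: {b}
round 2: (no change)
  S: {b}  A: {b}

Compute FOLLOW by fixpoint:
FOLLOW(S) := {$}
round 1:
  A→A a A: FOLLOW(A) ⊇ FIRST(a) = {a}; new: +{a}
  S→A: FOLLOW(A) ⊇ FOLLOW(S) ⊇ {$}; new: +{$}
  S→A c b: FOLLOW(A) ⊇ FIRST(c) = {c}; new: +{c}
  FOLLOW[S]={$}  FOLLOW[A]={$,a,c}
round 2: (no change)
  FOLLOW[S]={$}  FOLLOW[A]={$,a,c}

FOLLOW(A) = ["$", "a", "c"]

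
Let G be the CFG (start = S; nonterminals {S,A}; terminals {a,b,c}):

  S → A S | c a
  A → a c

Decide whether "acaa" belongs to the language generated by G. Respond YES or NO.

Convert to CNF:
  S -> A S | T1 T0
  A -> T0 T1
  T0 -> a
  T1 -> c

CYK table (by increasing span):
  [0..0]={T0}  "a"  orig:{}
  [1..1]={T1}  "c"  orig:{}
  [2..2]={T0}  "a"  orig:{}
  [3..3]={T0}  "a"  orig:{}
  [0..1]={A}  "ac"
  [1..2]={S}  "ca"
  [2..3]=∅  "aa"
  [0..2]=∅  "aca"
  [1..3]=∅  "caa"
  [0..3]=∅  "acaa"

S ∉ T[0,3] ⇒ NO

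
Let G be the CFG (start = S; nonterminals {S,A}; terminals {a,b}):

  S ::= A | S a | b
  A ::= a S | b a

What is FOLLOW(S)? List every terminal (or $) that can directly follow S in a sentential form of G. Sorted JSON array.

Compute FIRST by fixpoint:
round 1:
  A via A→a S: +{a}
  A via A→b a: +{b}
  S via S→A: +{a,b}
  S: {a,b}  A: {a,b}
round 2: (no change)
  S: {a,b}  A: {a,b}

FOLLOW sets:
FOLLOW(S) := {$}
round 1:
  S→A: FOLLOW(A) ⊇ FOLLOW(S) ⊇ {$}; new: +{$}
  S→S a: FOLLOW(S) ⊇ FIRST(a) = {a}; new: +{a}
  FOLLOW[S]={$,a}  FOLLOW[A]={$}
round 2:
  S→A: FOLLOW(A) ⊇ FOLLOW(S) ⊇ {$,a}; new: +{a}
  FOLLOW[S]={$,a}  FOLLOW[A]={$,a}
round 3: done
  FOLLOW[S]={$,a}  FOLLOW[A]={$,a}

FOLLOW(S) = ["$", "a"]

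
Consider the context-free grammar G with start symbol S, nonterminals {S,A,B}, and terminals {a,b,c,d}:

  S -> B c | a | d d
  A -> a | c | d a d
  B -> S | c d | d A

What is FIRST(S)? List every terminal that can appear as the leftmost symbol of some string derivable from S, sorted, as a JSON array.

Compute FIRST by fixpoint:
pass 1:
  A via A→a: +{a}
  A via A→c: +{c}
  A via A→d a d: +{d}
  B via B→c d: +{c}
  B via B→d A: +{d}
  S via S→B c: +{c,d}
  S via S→a: +{a}
  FIRST[S]={a,c,d}  FIRST[A]={a,c,d}  FIRST[B]={c,d}
pass 2:
  B via B→S: +{a}
  FIRST[S]={a,c,d}  FIRST[A]={a,c,d}  FIRST[B]={a,c,d}
pass 3: (no change)
  FIRST[S]={a,c,d}  FIRST[A]={a,c,d}  FIRST[B]={a,c,d}

FIRST(S) = ["a", "c", "d"]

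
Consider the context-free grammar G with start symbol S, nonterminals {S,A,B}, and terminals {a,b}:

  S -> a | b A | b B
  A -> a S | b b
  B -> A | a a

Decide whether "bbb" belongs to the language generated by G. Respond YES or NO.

CNF form of G:
  S -> T1 A | T1 B | a
  A -> T0 S | T1 T1
  B -> T0 S | T0 T0 | T1 T1
  T0 -> a
  T1 -> b

CYK table (by increasing span):
  T[0,0] 'b' = {T1}  orig:{}
  T[1,1] 'b' = {T1}  orig:{}
  T[2,2] 'b' = {T1}  orig:{}
  T[0,1] 'bb' = {A,B}
  T[1,2] 'bb' = {A,B}
  T[0,2] 'bbb' = {S}

S ∈ T[0,2] ⇒ YES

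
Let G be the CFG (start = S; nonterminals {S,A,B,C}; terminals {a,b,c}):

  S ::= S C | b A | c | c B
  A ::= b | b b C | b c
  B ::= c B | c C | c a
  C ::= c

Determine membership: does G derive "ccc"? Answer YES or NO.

Convert to CNF:
  S -> S C | T0 A | T1 B | c
  A -> T0 T1 | T0 X3 | b
  B -> T1 B | T1 C | T1 T2
  C -> c
  T0 -> b
  T1 -> c
  T2 -> a
  X3 -> T0 C

Fill CYK table bottom-up:
  T[0,0] 'c' = {C,S,T1}  orig:{C,S}
  T[1,1] 'c' = {C,S,T1}  orig:{C,S}
  T[2,2] 'c' = {C,S,T1}  orig:{C,S}
  T[0,1] 'cc' = {B,S}
  T[1,2] 'cc' = {B,S}
  T[0,2] 'ccc' = {B,S}

S ∈ T[0,2] ⇒ YES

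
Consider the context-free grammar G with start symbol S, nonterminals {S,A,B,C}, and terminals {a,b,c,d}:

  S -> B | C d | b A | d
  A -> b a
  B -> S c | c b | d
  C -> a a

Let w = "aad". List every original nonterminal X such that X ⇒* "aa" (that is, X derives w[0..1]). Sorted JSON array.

CNF form of G:
  S -> C T3 | S T2 | T0 A | T2 T0 | d
  A -> T0 T1
  B -> S T2 | T2 T0 | d
  C -> T1 T1
  T0 -> b
  T1 -> a
  T2 -> c
  T3 -> d

CYK table (by increasing span) (cells [i..j] with 0 ≤ i ≤ j ≤ 1 only):
  cell(0,0) a: {T1}  orig:{}
  cell(1,1) a: {T1}  orig:{}
  cell(0,1) aa: {C}

Original NTs in T[0,1] deriving "aa": ["C"]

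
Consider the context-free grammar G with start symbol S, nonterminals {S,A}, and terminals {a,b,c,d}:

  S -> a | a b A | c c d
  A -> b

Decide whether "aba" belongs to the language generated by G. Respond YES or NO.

Convert to CNF:
  S -> T0 X4 | T2 X5 | a
  A -> b
  T0 -> a
  T1 -> b
  T2 -> c
  T3 -> d
  X4 -> T1 A
  X5 -> T2 T3

Fill CYK table bottom-up:
  T[0,0] 'a' = {S,T0}  orig:{S}
  T[1,1] 'b' = {A,T1}  orig:{A}
  T[2,2] 'a' = {S,T0}  orig:{S}
  T[0,1] 'ab' = ∅
  T[1,2] 'ba' = ∅
  T[0,2] 'aba' = ∅

S ∉ T[0,2] ⇒ NO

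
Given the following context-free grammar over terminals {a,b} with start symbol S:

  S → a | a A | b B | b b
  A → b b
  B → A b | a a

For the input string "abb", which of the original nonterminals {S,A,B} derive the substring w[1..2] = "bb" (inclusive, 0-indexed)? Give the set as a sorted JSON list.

CNF form of G:
  S -> T0 B | T0 T0 | T1 A | a
  A -> T0 T0
  B -> A T0 | T1 T1
  T0 -> b
  T1 -> a

Fill CYK table bottom-up, restricted to cells inside w[1..2]:
  [1..1]={T0}  "b"  orig:{}
  [2..2]={T0}  "b"  orig:{}
  [1..2]={A,S}  "bb"

Original NTs in T[1,2] deriving "bb": ["A", "S"]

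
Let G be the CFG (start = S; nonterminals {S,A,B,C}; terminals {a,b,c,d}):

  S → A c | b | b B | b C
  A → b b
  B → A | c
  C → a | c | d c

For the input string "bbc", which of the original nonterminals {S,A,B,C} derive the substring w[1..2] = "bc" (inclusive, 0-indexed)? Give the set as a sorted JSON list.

CNF form of G:
  S -> A T2 | T0 B | T0 C | b
  A -> T0 T0
  B -> T0 T0 | c
  C -> T1 T2 | a | c
  T0 -> b
  T1 -> d
  T2 -> c

Fill CYK table bottom-up (cells [i..j] with 1 ≤ i ≤ j ≤ 2 only):
  T[1,1] 'b' = {S,T0}  orig:{S}
  T[2,2] 'c' = {B,C,T2}  orig:{B,C}
  T[1,2] 'bc' = {S}

Original NTs in T[1,2] deriving "bc": ["S"]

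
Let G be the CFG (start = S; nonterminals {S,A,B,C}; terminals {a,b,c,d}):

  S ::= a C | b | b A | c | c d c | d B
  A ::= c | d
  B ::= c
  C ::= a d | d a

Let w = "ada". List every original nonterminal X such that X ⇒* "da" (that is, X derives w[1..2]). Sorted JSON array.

Convert to CNF:
  S -> T0 C | T1 B | T2 A | T3 X4 | b | c
  A -> c | d
  B -> c
  C -> T0 T1 | T1 T0
  T0 -> a
  T1 -> d
  T2 -> b
  T3 -> c
  X4 -> T1 T3

CYK fill, restricted to cells inside w[1..2]:
  T[1,1] 'd' = {A,T1}  orig:{A}
  T[2,2] 'a' = {T0}  orig:{}
  T[1,2] 'da' = {C}

Original NTs in T[1,2] deriving "da": ["C"]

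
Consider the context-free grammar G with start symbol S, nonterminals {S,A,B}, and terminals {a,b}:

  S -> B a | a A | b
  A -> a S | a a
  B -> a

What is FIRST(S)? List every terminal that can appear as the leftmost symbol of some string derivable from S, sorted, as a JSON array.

FIRST iteration:
round 1:
  A via A→a S: +{a}
  B via B→a: +{a}
  S via S→B a: +{a}
  S via S→b: +{b}
  S: {a,b}  A: {a}  B: {a}
round 2: (stable)
  S: {a,b}  A: {a}  B: {a}

FIRST(S) = ["a", "b"]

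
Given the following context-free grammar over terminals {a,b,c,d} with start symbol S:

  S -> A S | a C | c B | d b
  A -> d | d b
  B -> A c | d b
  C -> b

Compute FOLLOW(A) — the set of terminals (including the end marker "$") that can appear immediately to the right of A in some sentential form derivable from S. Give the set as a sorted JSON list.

FIRST sets, iterate to fixpoint:
pass 1:
  A via A→d: +{d}
  B via B→A c: +{d}
  C via C→b: +{b}
  S via S→A S: +{d}
  S via S→a C: +{a}
  S via S→c B: +{c}
  FIRST(S)={a,c,d}  FIRST(A)={d}  FIRST(B)={d}  FIRST(C)={b}
pass 2: (stable)
  FIRST(S)={a,c,d}  FIRST(A)={d}  FIRST(B)={d}  FIRST(C)={b}

FOLLOW iteration:
FOLLOW(S) := {$}
iter 1:
  B→A c: FOLLOW(A) ⊇ FIRST(c) = {c}; new: +{c}
  S→A S: FOLLOW(A) ⊇ FIRST(S) = {a,c,d}; new: +{a,d}
  S→a C: FOLLOW(C) ⊇ FOLLOW(S) ⊇ {$}; new: +{$}
  S→c B: FOLLOW(B) ⊇ FOLLOW(S) ⊇ {$}; new: +{$}
  FOLLOW[S]={$}  FOLLOW[A]={a,c,d}  FOLLOW[B]={$}  FOLLOW[C]={$}
iter 2: done
  FOLLOW[S]={$}  FOLLOW[A]={a,c,d}  FOLLOW[B]={$}  FOLLOW[C]={$}

FOLLOW(A) = ["a", "c", "d"]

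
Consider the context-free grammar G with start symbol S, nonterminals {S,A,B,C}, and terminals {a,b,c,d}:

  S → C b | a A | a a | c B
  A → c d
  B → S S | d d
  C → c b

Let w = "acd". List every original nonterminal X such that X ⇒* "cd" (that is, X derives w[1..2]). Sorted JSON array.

CNF form of G:
  S -> C T2 | T0 B | T3 A | T3 T3
  A -> T0 T1
  B -> S S | T1 T1
  C -> T0 T2
  T0 -> c
  T1 -> d
  T2 -> b
  T3 -> a

CYK table (by increasing span), restricted to cells inside w[1..2]:
  T[1,1] 'c' = {T0}  orig:{}
  T[2,2] 'd' = {T1}  orig:{}
  T[1,2] 'cd' = {A}

Original NTs in T[1,2] deriving "cd": ["A"]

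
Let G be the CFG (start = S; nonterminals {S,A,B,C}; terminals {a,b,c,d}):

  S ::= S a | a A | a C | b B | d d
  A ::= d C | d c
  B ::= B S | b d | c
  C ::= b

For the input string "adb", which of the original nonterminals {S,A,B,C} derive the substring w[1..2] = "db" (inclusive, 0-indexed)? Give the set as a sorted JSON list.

Convert to CNF:
  S -> S T3 | T0 T0 | T2 B | T3 A | T3 C
  A -> T0 C | T0 T1
  B -> B S | T2 T0 | c
  C -> b
  T0 -> d
  T1 -> c
  T2 -> b
  T3 -> a

CYK table (by increasing span) — only the sub-triangle for w[1..2]:
  [1..1]={T0}  "d"  orig:{}
  [2..2]={C,T2}  "b"  orig:{C}
  [1..2]={A}  "db"

Original NTs in T[1,2] deriving "db": ["A"]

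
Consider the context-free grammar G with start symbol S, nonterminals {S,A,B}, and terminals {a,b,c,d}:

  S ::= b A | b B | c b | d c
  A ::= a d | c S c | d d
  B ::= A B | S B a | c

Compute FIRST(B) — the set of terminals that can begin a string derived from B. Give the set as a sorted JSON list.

FIRST sets, iterate to fixpoint:
[1]
  A via A→a d: +{a}
  A via A→c S c: +{c}
  A via A→d d: +{d}
  B via B→A B: +{a,c,d}
  S via S→b A: +{b}
  S via S→c b: +{c}
  S via S→d c: +{d}
  S: {b,c,d}  A: {a,c,d}  B: {a,c,d}
[2]
  B via B→S B a: +{b}
  S: {b,c,d}  A: {a,c,d}  B: {a,b,c,d}
[3] (stable)
  S: {b,c,d}  A: {a,c,d}  B: {a,b,c,d}

FIRST(B) = ["a", "b", "c", "d"]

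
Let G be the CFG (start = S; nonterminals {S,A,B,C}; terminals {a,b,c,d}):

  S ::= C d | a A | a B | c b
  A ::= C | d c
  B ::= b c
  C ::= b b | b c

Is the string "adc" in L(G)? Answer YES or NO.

CNF form of G:
  S -> C T2 | T1 T0 | T3 A | T3 B
  A -> T0 T0 | T0 T1 | T2 T1
  B -> T0 T1
  C -> T0 T0 | T0 T1
  T0 -> b
  T1 -> c
  T2 -> d
  T3 -> a

Fill CYK table bottom-up:
  [0..0]={T3}  "a"  orig:{}
  [1..1]={T2}  "d"  orig:{}
  [2..2]={T1}  "c"  orig:{}
  [0..1]=∅  "ad"
  [1..2]={A}  "dc"
  [0..2]={S}  "adc"

S ∈ T[0,2] ⇒ YES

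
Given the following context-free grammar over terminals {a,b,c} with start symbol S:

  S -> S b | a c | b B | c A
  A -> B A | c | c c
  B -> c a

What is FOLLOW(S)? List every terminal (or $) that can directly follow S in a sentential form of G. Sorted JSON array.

FIRST sets, iterate to fixpoint:
iter 1:
  A via A→c: +{c}
  B via B→c a: +{c}
  S via S→a c: +{a}
  S via S→b B: +{b}
  S via S→c A: +{c}
  FIRST[S]={a,b,c}  FIRST[A]={c}  FIRST[B]={c}
iter 2: (no change)
  FIRST[S]={a,b,c}  FIRST[A]={c}  FIRST[B]={c}

FOLLOW sets:
initialize: $ ∈ FOLLOW(S)
[1]
  A→B A: FOLLOW(B) ⊇ FIRST(A) = {c}; new: +{c}
  S→S b: FOLLOW(S) ⊇ FIRST(b) = {b}; new: +{b}
  S→b B: FOLLOW(B) ⊇ FOLLOW(S) ⊇ {$,b}; new: +{$,b}
  S→c A: FOLLOW(A) ⊇ FOLLOW(S) ⊇ {$,b}; new: +{$,b}
  FOLLOW[S]={$,b}  FOLLOW[A]={$,b}  FOLLOW[B]={$,b,c}
[2] (stable)
  FOLLOW[S]={$,b}  FOLLOW[A]={$,b}  FOLLOW[B]={$,b,c}

FOLLOW(S) = ["$", "b"]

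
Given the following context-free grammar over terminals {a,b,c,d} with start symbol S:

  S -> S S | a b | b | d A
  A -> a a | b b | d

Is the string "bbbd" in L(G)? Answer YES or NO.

Convert to CNF:
  S -> S S | T0 T1 | T2 A | b
  A -> T0 T0 | T1 T1 | d
  T0 -> a
  T1 -> b
  T2 -> d

CYK fill:
  T[0,0] 'b' = {S,T1}  orig:{S}
  T[1,1] 'b' = {S,T1}  orig:{S}
  T[2,2] 'b' = {S,T1}  orig:{S}
  T[3,3] 'd' = {A,T2}  orig:{A}
  T[0,1] 'bb' = {A,S}
  T[1,2] 'bb' = {A,S}
  T[2,3] 'bd' = ∅
  T[0,2] 'bbb' = {S}
  T[1,3] 'bbd' = ∅
  T[0,3] 'bbbd' = ∅

S ∉ T[0,3] ⇒ NO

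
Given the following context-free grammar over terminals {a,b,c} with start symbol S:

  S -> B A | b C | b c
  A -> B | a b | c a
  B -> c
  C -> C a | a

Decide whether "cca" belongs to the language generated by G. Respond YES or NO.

Convert to CNF:
  S -> B A | T1 C | T1 T2
  A -> T0 T1 | T2 T0 | c
  B -> c
  C -> C T0 | a
  T0 -> a
  T1 -> b
  T2 -> c

CYK table (by increasing span):
  [0..0]={A,B,T2}  "c"  orig:{A,B}
  [1..1]={A,B,T2}  "c"  orig:{A,B}
  [2..2]={C,T0}  "a"  orig:{C}
  [0..1]={S}  "cc"
  [1..2]={A}  "ca"
  [0..2]={S}  "cca"

S ∈ T[0,2] ⇒ YES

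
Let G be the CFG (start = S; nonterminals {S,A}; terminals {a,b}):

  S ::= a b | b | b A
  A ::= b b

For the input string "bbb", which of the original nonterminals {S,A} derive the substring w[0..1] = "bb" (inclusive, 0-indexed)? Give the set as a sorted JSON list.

Convert to CNF:
  S -> T0 A | T1 T0 | b
  A -> T0 T0
  T0 -> b
  T1 -> a

CYK table (by increasing span) (cells [i..j] with 0 ≤ i ≤ j ≤ 1 only):
  T[0,0] 'b' = {S,T0}  orig:{S}
  T[1,1] 'b' = {S,T0}  orig:{S}
  T[0,1] 'bb' = {A}

Original NTs in T[0,1] deriving "bb": ["A"]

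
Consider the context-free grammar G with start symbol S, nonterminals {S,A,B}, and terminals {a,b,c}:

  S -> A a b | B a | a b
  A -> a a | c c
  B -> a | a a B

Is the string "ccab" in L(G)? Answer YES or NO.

CNF form of G:
  S -> A X4 | B T0 | T0 T2
  A -> T0 T0 | T1 T1
  B -> T0 X3 | a
  T0 -> a
  T1 -> c
  T2 -> b
  X3 -> T0 B
  X4 -> T0 T2

CYK table (by increasing span):
  cell(0,0) c: {T1}  orig:{}
  cell(1,1) c: {T1}  orig:{}
  cell(2,2) a: {B,T0}  orig:{B}
  cell(3,3) b: {T2}  orig:{}
  cell(0,1) cc: {A}
  cell(1,2) ca: ∅
  cell(2,3) ab: {S,X4}  orig:{S}
  cell(0,2) cca: ∅
  cell(1,3) cab: ∅
  cell(0,3) ccab: {S}

S ∈ T[0,3] ⇒ YES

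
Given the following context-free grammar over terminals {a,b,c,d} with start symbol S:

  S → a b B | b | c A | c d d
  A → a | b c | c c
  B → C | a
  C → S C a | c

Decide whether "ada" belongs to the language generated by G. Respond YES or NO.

Convert to CNF:
  S -> T1 A | T1 X7 | T2 X6 | b
  A -> T0 T1 | T1 T1 | a
  B -> S X4 | a | c
  C -> S X5 | c
  T0 -> b
  T1 -> c
  T2 -> a
  T3 -> d
  X4 -> C T2
  X5 -> C T2
  X6 -> T0 B
  X7 -> T3 T3

Fill CYK table bottom-up:
  [0..0]={A,B,T2}  "a"  orig:{A,B}
  [1..1]={T3}  "d"  orig:{}
  [2..2]={A,B,T2}  "a"  orig:{A,B}
  [0..1]=∅  "ad"
  [1..2]=∅  "da"
  [0..2]=∅  "ada"

S ∉ T[0,2] ⇒ NO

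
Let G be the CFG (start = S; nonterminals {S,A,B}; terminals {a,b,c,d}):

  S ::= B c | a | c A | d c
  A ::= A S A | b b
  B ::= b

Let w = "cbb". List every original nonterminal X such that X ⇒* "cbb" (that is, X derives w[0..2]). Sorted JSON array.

CNF form of G:
  S -> B T1 | T1 A | T2 T1 | a
  A -> A X3 | T0 T0
  B -> b
  T0 -> b
  T1 -> c
  T2 -> d
  X3 -> S A

CYK fill — only the sub-triangle for w[0..2]:
  [0..0]={T1}  "c"  orig:{}
  [1..1]={B,T0}  "b"  orig:{B}
  [2..2]={B,T0}  "b"  orig:{B}
  [0..1]=∅  "cb"
  [1..2]={A}  "bb"
  [0..2]={S}  "cbb"

Original NTs in T[0,2] deriving "cbb": ["S"]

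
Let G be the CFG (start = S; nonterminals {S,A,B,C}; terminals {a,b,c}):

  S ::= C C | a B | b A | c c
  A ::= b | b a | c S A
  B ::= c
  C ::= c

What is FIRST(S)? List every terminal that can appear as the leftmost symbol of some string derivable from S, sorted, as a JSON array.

FIRST iteration:
pass 1:
  A via A→b: +{b}
  A via A→c S A: +{c}
  B via B→c: +{c}
  C via C→c: +{c}
  S via S→C C: +{c}
  S via S→a B: +{a}
  S via S→b A: +{b}
  FIRST[S]={a,b,c}  FIRST[A]={b,c}  FIRST[B]={c}  FIRST[C]={c}
pass 2: (stable)
  FIRST[S]={a,b,c}  FIRST[A]={b,c}  FIRST[B]={c}  FIRST[C]={c}

FIRST(S) = ["a", "b", "c"]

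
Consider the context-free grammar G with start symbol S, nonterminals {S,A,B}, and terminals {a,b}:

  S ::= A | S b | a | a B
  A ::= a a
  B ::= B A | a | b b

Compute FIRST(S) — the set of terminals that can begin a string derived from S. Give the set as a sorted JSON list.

Compute FIRST by fixpoint:
round 1:
  A via A→a a: +{a}
  B via B→a: +{a}
  B via B→b b: +{b}
  S via S→A: +{a}
  FIRST[S]={a}  FIRST[A]={a}  FIRST[B]={a,b}
round 2: (no change)
  FIRST[S]={a}  FIRST[A]={a}  FIRST[B]={a,b}

FIRST(S) = ["a"]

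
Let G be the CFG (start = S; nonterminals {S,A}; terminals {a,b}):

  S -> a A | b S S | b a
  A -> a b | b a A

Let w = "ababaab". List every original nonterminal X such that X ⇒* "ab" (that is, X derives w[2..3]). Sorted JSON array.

CNF form of G:
  S -> T0 A | T1 T0 | T1 X3
  A -> T0 T1 | T1 X2
  T0 -> a
  T1 -> b
  X2 -> T0 A
  X3 -> S S

Fill CYK table bottom-up (cells [i..j] with 2 ≤ i ≤ j ≤ 3 only):
  [2..2]={T0}  "a"  orig:{}
  [3..3]={T1}  "b"  orig:{}
  [2..3]={A}  "ab"

Original NTs in T[2,3] deriving "ab": ["A"]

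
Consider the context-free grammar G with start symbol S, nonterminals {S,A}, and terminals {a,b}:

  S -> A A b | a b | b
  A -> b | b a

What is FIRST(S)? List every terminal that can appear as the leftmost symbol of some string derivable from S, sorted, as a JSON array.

Compute FIRST by fixpoint:
iter 1:
  A via A→b: +{b}
  S via S→A A b: +{b}
  S via S→a b: +{a}
  FIRST(S)={a,b}  FIRST(A)={b}
iter 2: — fixpoint
  FIRST(S)={a,b}  FIRST(A)={b}

FIRST(S) = ["a", "b"]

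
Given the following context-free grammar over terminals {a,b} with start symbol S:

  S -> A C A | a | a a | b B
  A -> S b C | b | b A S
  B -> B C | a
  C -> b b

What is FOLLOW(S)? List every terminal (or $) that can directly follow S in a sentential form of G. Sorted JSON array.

FIRST iteration:
iter 1:
  A via A→b: +{b}
  B via B→a: +{a}
  C via C→b b: +{b}
  S via S→A C A: +{b}
  S via S→a: +{a}
  FIRST(S)={a,b}  FIRST(A)={b}  FIRST(B)={a}  FIRST(C)={b}
iter 2:
  A via A→S b C: +{a}
  FIRST(S)={a,b}  FIRST(A)={a,b}  FIRST(B)={a}  FIRST(C)={b}
iter 3: (stable)
  FIRST(S)={a,b}  FIRST(A)={a,b}  FIRST(B)={a}  FIRST(C)={b}

FOLLOW iteration:
seed FOLLOW(S) with $
pass 1:
  A→S b C: FOLLOW(S) ⊇ FIRST(b) = {b}; new: +{b}
  A→b A S: FOLLOW(A) ⊇ FIRST(S) = {a,b}; new: +{a,b}
  A→b A S: FOLLOW(S) ⊇ FOLLOW(A) ⊇ {a,b}; new: +{a}
  B→B C: FOLLOW(B) ⊇ FIRST(C) = {b}; new: +{b}
  B→B C: FOLLOW(C) ⊇ FOLLOW(B) ⊇ {b}; new: +{b}
  S→A C A: FOLLOW(C) ⊇ FIRST(A) = {a,b}; new: +{a}
  S→A C A: FOLLOW(A) ⊇ FOLLOW(S) ⊇ {$,a,b}; new: +{$}
  S→b B: FOLLOW(B) ⊇ FOLLOW(S) ⊇ {$,a,b}; new: +{$,a}
  S: {$,a,b}  A: {$,a,b}  B: {$,a,b}  C: {a,b}
pass 2:
  A→S b C: FOLLOW(C) ⊇ FOLLOW(A) ⊇ {$,a,b}; new: +{$}
  S: {$,a,b}  A: {$,a,b}  B: {$,a,b}  C: {$,a,b}
pass 3: (no change)
  S: {$,a,b}  A: {$,a,b}  B: {$,a,b}  C: {$,a,b}

FOLLOW(S) = ["$", "a", "b"]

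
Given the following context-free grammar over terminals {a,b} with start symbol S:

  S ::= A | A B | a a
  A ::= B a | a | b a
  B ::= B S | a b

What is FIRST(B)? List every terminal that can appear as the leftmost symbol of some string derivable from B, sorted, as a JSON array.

Compute FIRST by fixpoint:
[1]
  A via A→a: +{a}
  A via A→b a: +{b}
  B via B→a b: +{a}
  S via S→A: +{a,b}
  FIRST[S]={a,b}  FIRST[A]={a,b}  FIRST[B]={a}
[2] (no change)
  FIRST[S]={a,b}  FIRST[A]={a,b}  FIRST[B]={a}

FIRST(B) = ["a"]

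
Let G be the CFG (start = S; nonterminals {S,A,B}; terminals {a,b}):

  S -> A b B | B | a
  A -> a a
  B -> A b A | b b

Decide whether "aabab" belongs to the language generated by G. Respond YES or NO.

Convert to CNF:
  S -> A X3 | A X4 | T1 T1 | a
  A -> T0 T0
  B -> A X2 | T1 T1
  T0 -> a
  T1 -> b
  X2 -> T1 A
  X3 -> T1 A
  X4 -> T1 B

Fill CYK table bottom-up:
  cell(0,0) a: {S,T0}  orig:{S}
  cell(1,1) a: {S,T0}  orig:{S}
  cell(2,2) b: {T1}  orig:{}
  cell(3,3) a: {S,T0}  orig:{S}
  cell(4,4) b: {T1}  orig:{}
  cell(0,1) aa: {A}
  cell(1,2) ab: ∅
  cell(2,3) ba: ∅
  cell(3,4) ab: ∅
  cell(0,2) aab: ∅
  cell(1,3) aba: ∅
  cell(2,4) bab: ∅
  cell(0,3) aaba: ∅
  cell(1,4) abab: ∅
  cell(0,4) aabab: ∅

S ∉ T[0,4] ⇒ NO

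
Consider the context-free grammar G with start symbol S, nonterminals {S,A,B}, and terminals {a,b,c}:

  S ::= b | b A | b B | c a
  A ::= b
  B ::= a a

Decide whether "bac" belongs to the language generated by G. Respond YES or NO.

Convert to CNF:
  S -> T1 A | T1 B | T2 T0 | b
  A -> b
  B -> T0 T0
  T0 -> a
  T1 -> b
  T2 -> c

CYK table (by increasing span):
  [0..0]={A,S,T1}  "b"  orig:{A,S}
  [1..1]={T0}  "a"  orig:{}
  [2..2]={T2}  "c"  orig:{}
  [0..1]=∅  "ba"
  [1..2]=∅  "ac"
  [0..2]=∅  "bac"

S ∉ T[0,2] ⇒ NO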